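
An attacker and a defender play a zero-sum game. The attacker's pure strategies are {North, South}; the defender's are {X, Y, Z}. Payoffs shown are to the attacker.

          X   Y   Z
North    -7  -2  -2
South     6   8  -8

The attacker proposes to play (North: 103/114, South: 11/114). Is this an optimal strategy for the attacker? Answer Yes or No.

Against X this mix gives (103/114)·(-7) + (11/114)·6 = -655/114.
Against Y this mix gives (103/114)·(-2) + (11/114)·8 = -59/57.
Against Z this mix gives (103/114)·(-2) + (11/114)·(-8) = -49/19.
The defender will play X, holding the attacker to -655/114. Shifting weight toward the row that does better against X would raise this floor (the equalizing mix achieves -68/19 against both X and Z), so the proposed strategy is not optimal.

No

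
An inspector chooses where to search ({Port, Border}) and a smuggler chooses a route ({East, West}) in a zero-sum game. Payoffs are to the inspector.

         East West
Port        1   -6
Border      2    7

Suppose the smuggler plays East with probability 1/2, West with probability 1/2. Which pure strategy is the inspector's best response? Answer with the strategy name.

Border

Expected payoff of Port: (1/2)·1 + (1/2)·(-6) = -5/2.
Expected payoff of Border: (1/2)·2 + (1/2)·7 = 9/2.
The largest is 9/2, so the inspector's best response is Border.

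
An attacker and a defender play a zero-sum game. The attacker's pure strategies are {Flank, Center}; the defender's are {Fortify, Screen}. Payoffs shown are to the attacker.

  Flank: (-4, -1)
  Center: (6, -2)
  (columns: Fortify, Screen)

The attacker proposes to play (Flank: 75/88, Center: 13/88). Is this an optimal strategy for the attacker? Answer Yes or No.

Against Fortify this mix gives (75/88)·(-4) + (13/88)·6 = -111/44.
Against Screen this mix gives (75/88)·(-1) + (13/88)·(-2) = -101/88.
The defender will play Fortify, holding the attacker to -111/44. Shifting weight toward the row that does better against Fortify would raise this floor (the equalizing mix achieves -14/11 against both Fortify and Screen), so the proposed strategy is not optimal.

No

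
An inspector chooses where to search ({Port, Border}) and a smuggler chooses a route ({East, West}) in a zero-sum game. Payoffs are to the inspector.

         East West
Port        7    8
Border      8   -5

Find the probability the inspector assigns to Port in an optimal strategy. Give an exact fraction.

13/14

Row minima: Port → 7, Border → -5; maximin = 7.
Column maxima: East → 8, West → 8; minimax = 8.
7 ≠ 8, so there is no saddle point; optimal play is mixed.
Let the inspector play Port with probability p. Expected payoff against East: 7p + 8(1−p) = −p + 8; against West: 8p + (-5)(1−p) = 13p − 5.
Setting these equal: −p + 8 = 13p − 5 ⇒ −14p = -13 ⇒ p = 13/14, and the value is (-1)·(13/14) + 8 = 99/14.
For the smuggler: with q = P(East), equating Port's and Border's payoffs gives −q + 8 = 13q − 5 ⇒ q = 13/14.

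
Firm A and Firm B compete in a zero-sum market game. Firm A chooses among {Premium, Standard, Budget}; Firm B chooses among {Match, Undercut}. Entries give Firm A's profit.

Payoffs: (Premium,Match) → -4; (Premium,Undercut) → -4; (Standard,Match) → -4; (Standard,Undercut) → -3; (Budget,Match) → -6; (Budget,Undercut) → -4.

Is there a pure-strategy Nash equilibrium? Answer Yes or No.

Row minima: Premium → -4, Standard → -4, Budget → -6; maximin = -4.
Column maxima: Match → -4, Undercut → -3; minimax = -4.
maximin = minimax = -4, so a saddle point exists.

Yes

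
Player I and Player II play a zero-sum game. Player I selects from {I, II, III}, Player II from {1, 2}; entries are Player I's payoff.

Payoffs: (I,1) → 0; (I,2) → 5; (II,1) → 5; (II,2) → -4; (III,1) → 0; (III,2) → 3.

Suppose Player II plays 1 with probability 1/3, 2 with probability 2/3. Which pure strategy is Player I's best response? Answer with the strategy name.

I

Expected payoff of I: (1/3)·0 + (2/3)·5 = 10/3.
Expected payoff of II: (1/3)·5 + (2/3)·(-4) = -1.
Expected payoff of III: (1/3)·0 + (2/3)·3 = 2.
The largest is 10/3, so Player I's best response is I.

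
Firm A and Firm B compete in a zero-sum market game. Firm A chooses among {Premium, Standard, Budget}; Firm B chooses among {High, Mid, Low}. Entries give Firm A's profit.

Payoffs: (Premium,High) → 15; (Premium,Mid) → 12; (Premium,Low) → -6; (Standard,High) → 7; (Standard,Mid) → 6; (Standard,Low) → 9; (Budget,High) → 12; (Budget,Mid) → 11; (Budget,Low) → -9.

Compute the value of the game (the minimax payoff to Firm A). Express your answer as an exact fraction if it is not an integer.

Row minima: Premium → -6, Standard → 6, Budget → -9; maximin = 6.
Column maxima: High → 15, Mid → 12, Low → 9; minimax = 9.
6 ≠ 9, so there is no saddle point; optimal play is mixed.
Budget is strictly dominated by Premium, so Firm A never plays it.
High is strictly dominated by Mid (it gives Firm A strictly more in every row), so Firm B never plays it.
On the remaining 2×2 (Premium, Standard vs Mid, Low):
Let Firm A play Premium with probability p. Expected payoff against Mid: 12p + 6(1−p) = 6p + 6; against Low: (-6)p + 9(1−p) = −15p + 9.
Setting these equal: 6p + 6 = −15p + 9 ⇒ 21p = 3 ⇒ p = 1/7, and the value is (6)·(1/7) + 6 = 48/7.
For Firm B: with q = P(Mid), equating Premium's and Standard's payoffs gives 18q − 6 = −3q + 9 ⇒ q = 5/7.

48/7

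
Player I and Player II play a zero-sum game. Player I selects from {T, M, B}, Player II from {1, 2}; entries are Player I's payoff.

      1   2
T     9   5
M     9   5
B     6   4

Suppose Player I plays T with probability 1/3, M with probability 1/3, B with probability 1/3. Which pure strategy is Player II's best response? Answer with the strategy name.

If Player II plays 1, Player I's expected payoff is (1/3)·9 + (1/3)·9 + (1/3)·6 = 8.
If Player II plays 2, Player I's expected payoff is (1/3)·5 + (1/3)·5 + (1/3)·4 = 14/3.
Player II minimizes Player I's payoff; the smallest is 14/3, so the best response is 2.

2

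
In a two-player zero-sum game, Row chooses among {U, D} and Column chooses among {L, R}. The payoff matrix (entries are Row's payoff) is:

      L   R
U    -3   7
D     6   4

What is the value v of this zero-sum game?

Row minima: U → -3, D → 4; maximin = 4.
Column maxima: L → 6, R → 7; minimax = 6.
4 ≠ 6, so there is no saddle point; optimal play is mixed.
Let Row play U with probability p. Expected payoff against L: (-3)p + 6(1−p) = −9p + 6; against R: 7p + 4(1−p) = 3p + 4.
Setting these equal: −9p + 6 = 3p + 4 ⇒ −12p = -2 ⇒ p = 1/6, and the value is (-9)·(1/6) + 6 = 9/2.
For Column: with q = P(L), equating U's and D's payoffs gives −10q + 7 = 2q + 4 ⇒ q = 1/4.

9/2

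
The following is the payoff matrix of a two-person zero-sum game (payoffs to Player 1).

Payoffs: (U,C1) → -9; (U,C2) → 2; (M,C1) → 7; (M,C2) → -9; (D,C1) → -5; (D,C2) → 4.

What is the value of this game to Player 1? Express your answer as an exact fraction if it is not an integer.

-17/25

Row minima: U → -9, M → -9, D → -5; maximin = -5.
Column maxima: C1 → 7, C2 → 4; minimax = 4.
-5 ≠ 4, so there is no saddle point; optimal play is mixed.
U is strictly dominated by D, so Player 1 never plays it.
On the remaining 2×2 (M, D vs C1, C2):
Let Player 1 play M with probability p. Expected payoff against C1: 7p + (-5)(1−p) = 12p − 5; against C2: (-9)p + 4(1−p) = −13p + 4.
Setting these equal: 12p − 5 = −13p + 4 ⇒ 25p = 9 ⇒ p = 9/25, and the value is (12)·(9/25) − 5 = -17/25.
For Player 2: with q = P(C1), equating M's and D's payoffs gives 16q − 9 = −9q + 4 ⇒ q = 13/25.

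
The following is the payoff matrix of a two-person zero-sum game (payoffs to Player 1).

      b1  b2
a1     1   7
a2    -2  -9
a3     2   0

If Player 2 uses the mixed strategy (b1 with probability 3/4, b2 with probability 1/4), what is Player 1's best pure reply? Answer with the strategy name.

Expected payoff of a1: (3/4)·1 + (1/4)·7 = 5/2.
Expected payoff of a2: (3/4)·(-2) + (1/4)·(-9) = -15/4.
Expected payoff of a3: (3/4)·2 + (1/4)·0 = 3/2.
The largest is 5/2, so Player 1's best response is a1.

a1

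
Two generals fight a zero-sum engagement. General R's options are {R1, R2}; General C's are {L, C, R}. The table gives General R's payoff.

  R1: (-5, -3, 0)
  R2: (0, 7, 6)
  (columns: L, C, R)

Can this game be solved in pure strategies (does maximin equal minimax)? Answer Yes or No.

Row minima: R1 → -5, R2 → 0; maximin = 0.
Column maxima: L → 0, C → 7, R → 6; minimax = 0.
maximin = minimax = 0, so a saddle point exists.

Yes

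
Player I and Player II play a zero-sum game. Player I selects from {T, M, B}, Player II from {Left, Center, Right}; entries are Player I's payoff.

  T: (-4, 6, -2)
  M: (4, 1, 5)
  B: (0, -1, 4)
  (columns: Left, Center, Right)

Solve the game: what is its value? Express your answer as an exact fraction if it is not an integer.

28/13

Row minima: T → -4, M → 1, B → -1; maximin = 1.
Column maxima: Left → 4, Center → 6, Right → 5; minimax = 4.
1 ≠ 4, so there is no saddle point; optimal play is mixed.
B is strictly dominated by M, so Player I never plays it.
Right is strictly dominated by Left (it gives Player I strictly more in every row), so Player II never plays it.
On the remaining 2×2 (T, M vs Left, Center):
Let Player I play T with probability p. Expected payoff against Left: (-4)p + 4(1−p) = −8p + 4; against Center: 6p + 1(1−p) = 5p + 1.
Setting these equal: −8p + 4 = 5p + 1 ⇒ −13p = -3 ⇒ p = 3/13, and the value is (-8)·(3/13) + 4 = 28/13.
For Player II: with q = P(Left), equating T's and M's payoffs gives −10q + 6 = 3q + 1 ⇒ q = 5/13.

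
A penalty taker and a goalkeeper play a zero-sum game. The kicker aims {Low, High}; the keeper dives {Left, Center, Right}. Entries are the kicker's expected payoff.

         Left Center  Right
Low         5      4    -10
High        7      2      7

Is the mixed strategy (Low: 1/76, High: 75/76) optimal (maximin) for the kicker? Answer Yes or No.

No

Against Left this mix gives (1/76)·5 + (75/76)·7 = 265/38.
Against Center this mix gives (1/76)·4 + (75/76)·2 = 77/38.
Against Right this mix gives (1/76)·(-10) + (75/76)·7 = 515/76.
The keeper will play Center, holding the kicker to 77/38. Shifting weight toward the row that does better against Center would raise this floor (the equalizing mix achieves 48/19 against both Center and Right), so the proposed strategy is not optimal.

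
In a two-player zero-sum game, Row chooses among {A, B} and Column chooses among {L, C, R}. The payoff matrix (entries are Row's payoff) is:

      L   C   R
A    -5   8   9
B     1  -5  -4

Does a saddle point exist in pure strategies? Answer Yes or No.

No

Row minima: A → -5, B → -5; maximin = -5.
Column maxima: L → 1, C → 8, R → 9; minimax = 1.
-5 ≠ 1, so no pure-strategy equilibrium exists.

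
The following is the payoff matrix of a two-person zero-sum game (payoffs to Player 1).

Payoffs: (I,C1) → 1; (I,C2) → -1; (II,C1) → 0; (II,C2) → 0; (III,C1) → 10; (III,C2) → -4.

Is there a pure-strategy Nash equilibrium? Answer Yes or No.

Row minima: I → -1, II → 0, III → -4; maximin = 0.
Column maxima: C1 → 10, C2 → 0; minimax = 0.
maximin = minimax = 0, so a saddle point exists.

Yes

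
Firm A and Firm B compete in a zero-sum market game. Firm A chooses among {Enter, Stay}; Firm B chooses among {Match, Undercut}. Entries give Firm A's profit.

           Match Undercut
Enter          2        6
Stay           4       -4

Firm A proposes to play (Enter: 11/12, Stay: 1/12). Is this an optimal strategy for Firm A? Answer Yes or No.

No

Against Match this mix gives (11/12)·2 + (1/12)·4 = 13/6.
Against Undercut this mix gives (11/12)·6 + (1/12)·(-4) = 31/6.
Firm B will play Match, holding Firm A to 13/6. Shifting weight toward the row that does better against Match would raise this floor (the equalizing mix achieves 8/3 against both Match and Undercut), so the proposed strategy is not optimal.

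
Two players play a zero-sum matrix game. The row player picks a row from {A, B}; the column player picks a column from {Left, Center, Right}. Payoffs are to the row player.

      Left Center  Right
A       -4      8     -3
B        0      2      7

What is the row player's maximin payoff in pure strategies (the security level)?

0

Row minima: A → -4, B → 0.
The best of these is 0.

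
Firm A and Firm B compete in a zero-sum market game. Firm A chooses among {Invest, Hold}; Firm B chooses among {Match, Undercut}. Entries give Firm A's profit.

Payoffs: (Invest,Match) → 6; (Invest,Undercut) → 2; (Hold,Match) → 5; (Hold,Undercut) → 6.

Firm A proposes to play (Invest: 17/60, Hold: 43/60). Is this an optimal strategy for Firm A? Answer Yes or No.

No

Against Match this mix gives (17/60)·6 + (43/60)·5 = 317/60.
Against Undercut this mix gives (17/60)·2 + (43/60)·6 = 73/15.
Firm B will play Undercut, holding Firm A to 73/15. Shifting weight toward the row that does better against Undercut would raise this floor (the equalizing mix achieves 26/5 against both Undercut and Match), so the proposed strategy is not optimal.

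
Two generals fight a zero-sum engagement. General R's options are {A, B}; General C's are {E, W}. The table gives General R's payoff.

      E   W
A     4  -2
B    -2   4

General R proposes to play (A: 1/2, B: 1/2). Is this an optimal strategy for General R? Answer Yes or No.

Yes

Against E this mix gives (1/2)·4 + (1/2)·(-2) = 1.
Against W this mix gives (1/2)·(-2) + (1/2)·4 = 1.
All of General C's active replies (E, W) yield 1, and no column does worse for General R. The mix makes General C indifferent and guarantees 1, so it is optimal.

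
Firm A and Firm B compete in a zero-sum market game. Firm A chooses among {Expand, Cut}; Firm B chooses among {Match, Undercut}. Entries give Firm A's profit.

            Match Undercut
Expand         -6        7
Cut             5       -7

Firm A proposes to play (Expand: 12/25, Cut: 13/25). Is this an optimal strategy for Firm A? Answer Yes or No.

Against Match this mix gives (12/25)·(-6) + (13/25)·5 = -7/25.
Against Undercut this mix gives (12/25)·7 + (13/25)·(-7) = -7/25.
All of Firm B's active replies (Match, Undercut) yield -7/25, and no column does worse for Firm A. The mix makes Firm B indifferent and guarantees -7/25, so it is optimal.

Yes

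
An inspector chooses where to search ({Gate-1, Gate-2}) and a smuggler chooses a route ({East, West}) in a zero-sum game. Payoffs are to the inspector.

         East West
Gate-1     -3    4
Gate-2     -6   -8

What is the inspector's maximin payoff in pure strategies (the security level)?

Row minima: Gate-1 → -3, Gate-2 → -8.
The best of these is -3.

-3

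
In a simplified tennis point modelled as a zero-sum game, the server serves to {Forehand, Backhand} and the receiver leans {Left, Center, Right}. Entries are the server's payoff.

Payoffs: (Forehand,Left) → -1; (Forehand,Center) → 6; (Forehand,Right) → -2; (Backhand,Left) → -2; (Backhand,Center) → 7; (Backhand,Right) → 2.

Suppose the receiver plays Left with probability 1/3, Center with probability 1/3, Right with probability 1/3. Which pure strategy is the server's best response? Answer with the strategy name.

Backhand

Expected payoff of Forehand: (1/3)·(-1) + (1/3)·6 + (1/3)·(-2) = 1.
Expected payoff of Backhand: (1/3)·(-2) + (1/3)·7 + (1/3)·2 = 7/3.
The largest is 7/3, so the server's best response is Backhand.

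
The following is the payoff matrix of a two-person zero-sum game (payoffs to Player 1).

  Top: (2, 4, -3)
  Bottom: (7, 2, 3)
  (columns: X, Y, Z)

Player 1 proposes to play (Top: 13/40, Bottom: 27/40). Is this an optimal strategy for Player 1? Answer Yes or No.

No

Against X this mix gives (13/40)·2 + (27/40)·7 = 43/8.
Against Y this mix gives (13/40)·4 + (27/40)·2 = 53/20.
Against Z this mix gives (13/40)·(-3) + (27/40)·3 = 21/20.
Player 2 will play Z, holding Player 1 to 21/20. Shifting weight toward the row that does better against Z would raise this floor (the equalizing mix achieves 9/4 against both Z and Y), so the proposed strategy is not optimal.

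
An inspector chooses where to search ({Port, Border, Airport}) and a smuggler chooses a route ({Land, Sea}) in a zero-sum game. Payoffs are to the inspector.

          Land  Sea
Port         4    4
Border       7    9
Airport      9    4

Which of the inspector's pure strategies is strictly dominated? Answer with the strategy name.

Border gives a strictly higher payoff than Port against every column: 7 > 4, 9 > 4.
So Port is strictly dominated and the inspector never plays it.

Port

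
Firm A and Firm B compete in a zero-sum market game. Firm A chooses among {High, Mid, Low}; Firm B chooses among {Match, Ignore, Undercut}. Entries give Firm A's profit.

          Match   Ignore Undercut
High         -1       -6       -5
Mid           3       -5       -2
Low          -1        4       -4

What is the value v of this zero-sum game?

-28/11

Row minima: High → -6, Mid → -5, Low → -4; maximin = -4.
Column maxima: Match → 3, Ignore → 4, Undercut → -2; minimax = -2.
-4 ≠ -2, so there is no saddle point; optimal play is mixed.
High is strictly dominated by Mid, so Firm A never plays it.
Match is strictly dominated by Undercut (it gives Firm A strictly more in every row), so Firm B never plays it.
On the remaining 2×2 (Mid, Low vs Ignore, Undercut):
Let Firm A play Mid with probability p. Expected payoff against Ignore: (-5)p + 4(1−p) = −9p + 4; against Undercut: (-2)p + (-4)(1−p) = 2p − 4.
Setting these equal: −9p + 4 = 2p − 4 ⇒ −11p = -8 ⇒ p = 8/11, and the value is (-9)·(8/11) + 4 = -28/11.
For Firm B: with q = P(Ignore), equating Mid's and Low's payoffs gives −3q − 2 = 8q − 4 ⇒ q = 2/11.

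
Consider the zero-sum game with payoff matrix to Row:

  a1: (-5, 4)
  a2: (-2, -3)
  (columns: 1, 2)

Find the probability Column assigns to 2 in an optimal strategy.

Row minima: a1 → -5, a2 → -3; maximin = -3.
Column maxima: 1 → -2, 2 → 4; minimax = -2.
-3 ≠ -2, so there is no saddle point; optimal play is mixed.
Let Row play a1 with probability p. Expected payoff against 1: (-5)p + (-2)(1−p) = −3p − 2; against 2: 4p + (-3)(1−p) = 7p − 3.
Setting these equal: −3p − 2 = 7p − 3 ⇒ −10p = -1 ⇒ p = 1/10, and the value is (-3)·(1/10) − 2 = -23/10.
For Column: with q = P(1), equating a1's and a2's payoffs gives −9q + 4 = q − 3 ⇒ q = 7/10.

3/10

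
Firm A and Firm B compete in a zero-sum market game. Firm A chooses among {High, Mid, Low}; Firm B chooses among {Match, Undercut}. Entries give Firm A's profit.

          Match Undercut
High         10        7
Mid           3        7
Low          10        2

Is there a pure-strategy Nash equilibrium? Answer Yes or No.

Yes

Row minima: High → 7, Mid → 3, Low → 2; maximin = 7.
Column maxima: Match → 10, Undercut → 7; minimax = 7.
maximin = minimax = 7, so a saddle point exists.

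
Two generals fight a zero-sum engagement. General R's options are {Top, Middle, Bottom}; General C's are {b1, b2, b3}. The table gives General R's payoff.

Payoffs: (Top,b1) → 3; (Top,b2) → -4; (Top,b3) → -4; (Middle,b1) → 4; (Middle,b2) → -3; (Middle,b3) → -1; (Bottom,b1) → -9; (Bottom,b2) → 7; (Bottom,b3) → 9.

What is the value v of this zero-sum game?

Row minima: Top → -4, Middle → -3, Bottom → -9; maximin = -3.
Column maxima: b1 → 4, b2 → 7, b3 → 9; minimax = 4.
-3 ≠ 4, so there is no saddle point; optimal play is mixed.
Top is strictly dominated by Middle, so General R never plays it.
With Top eliminated, b3 is strictly dominated by b2 (it gives General R strictly more in every remaining row), so General C never plays it.
On the remaining 2×2 (Middle, Bottom vs b1, b2):
Let General R play Middle with probability p. Expected payoff against b1: 4p + (-9)(1−p) = 13p − 9; against b2: (-3)p + 7(1−p) = −10p + 7.
Setting these equal: 13p − 9 = −10p + 7 ⇒ 23p = 16 ⇒ p = 16/23, and the value is (13)·(16/23) − 9 = 1/23.
For General C: with q = P(b1), equating Middle's and Bottom's payoffs gives 7q − 3 = −16q + 7 ⇒ q = 10/23.

1/23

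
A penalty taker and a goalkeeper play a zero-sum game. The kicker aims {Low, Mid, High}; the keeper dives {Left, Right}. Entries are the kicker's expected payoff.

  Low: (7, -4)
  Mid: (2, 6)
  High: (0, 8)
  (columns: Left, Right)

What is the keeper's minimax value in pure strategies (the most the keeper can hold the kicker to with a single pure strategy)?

Column maxima: Left → 7, Right → 8.
The smallest of these is 7.

7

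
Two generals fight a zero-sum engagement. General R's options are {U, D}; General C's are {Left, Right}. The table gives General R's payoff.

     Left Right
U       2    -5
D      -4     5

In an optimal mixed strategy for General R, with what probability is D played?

Row minima: U → -5, D → -4; maximin = -4.
Column maxima: Left → 2, Right → 5; minimax = 2.
-4 ≠ 2, so there is no saddle point; optimal play is mixed.
Let General R play U with probability p. Expected payoff against Left: 2p + (-4)(1−p) = 6p − 4; against Right: (-5)p + 5(1−p) = −10p + 5.
Setting these equal: 6p − 4 = −10p + 5 ⇒ 16p = 9 ⇒ p = 9/16, and the value is (6)·(9/16) − 4 = -5/8.
For General C: with q = P(Left), equating U's and D's payoffs gives 7q − 5 = −9q + 5 ⇒ q = 5/8.

7/16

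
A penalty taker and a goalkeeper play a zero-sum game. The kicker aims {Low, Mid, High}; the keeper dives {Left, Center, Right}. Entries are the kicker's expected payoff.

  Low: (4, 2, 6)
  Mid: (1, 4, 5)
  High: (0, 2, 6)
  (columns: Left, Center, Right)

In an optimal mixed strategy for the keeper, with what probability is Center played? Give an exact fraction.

3/5

Row minima: Low → 2, Mid → 1, High → 0; maximin = 2.
Column maxima: Left → 4, Center → 4, Right → 6; minimax = 4.
2 ≠ 4, so there is no saddle point; optimal play is mixed.
Right is strictly dominated by Left (it gives the kicker strictly more in every row), so the keeper never plays it.
With Right eliminated, High is strictly dominated by Mid (Mid gives the kicker strictly more in every remaining column), so the kicker never plays it.
On the remaining 2×2 (Low, Mid vs Left, Center):
Let the kicker play Low with probability p. Expected payoff against Left: 4p + 1(1−p) = 3p + 1; against Center: 2p + 4(1−p) = −2p + 4.
Setting these equal: 3p + 1 = −2p + 4 ⇒ 5p = 3 ⇒ p = 3/5, and the value is (3)·(3/5) + 1 = 14/5.
For the keeper: with q = P(Left), equating Low's and Mid's payoffs gives 2q + 2 = −3q + 4 ⇒ q = 2/5.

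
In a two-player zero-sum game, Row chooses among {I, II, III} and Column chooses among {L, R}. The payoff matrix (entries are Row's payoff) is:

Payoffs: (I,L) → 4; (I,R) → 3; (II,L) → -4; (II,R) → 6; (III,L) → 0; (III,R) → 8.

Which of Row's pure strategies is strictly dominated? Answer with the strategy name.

III gives a strictly higher payoff than II against every column: 0 > -4, 8 > 6.
So II is strictly dominated and Row never plays it.

II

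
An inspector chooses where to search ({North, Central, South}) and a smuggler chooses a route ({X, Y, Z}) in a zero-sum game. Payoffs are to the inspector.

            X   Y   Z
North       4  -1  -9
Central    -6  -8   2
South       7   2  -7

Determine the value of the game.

-52/19

Row minima: North → -9, Central → -8, South → -7; maximin = -7.
Column maxima: X → 7, Y → 2, Z → 2; minimax = 2.
-7 ≠ 2, so there is no saddle point; optimal play is mixed.
North is strictly dominated by South, so the inspector never plays it.
X is strictly dominated by Y (it gives the inspector strictly more in every row), so the smuggler never plays it.
On the remaining 2×2 (Central, South vs Y, Z):
Let the inspector play Central with probability p. Expected payoff against Y: (-8)p + 2(1−p) = −10p + 2; against Z: 2p + (-7)(1−p) = 9p − 7.
Setting these equal: −10p + 2 = 9p − 7 ⇒ −19p = -9 ⇒ p = 9/19, and the value is (-10)·(9/19) + 2 = -52/19.
For the smuggler: with q = P(Y), equating Central's and South's payoffs gives −10q + 2 = 9q − 7 ⇒ q = 9/19.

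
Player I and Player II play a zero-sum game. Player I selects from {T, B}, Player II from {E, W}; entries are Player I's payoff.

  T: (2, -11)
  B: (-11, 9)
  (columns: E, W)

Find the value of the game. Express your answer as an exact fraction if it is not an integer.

-103/33

Row minima: T → -11, B → -11; maximin = -11.
Column maxima: E → 2, W → 9; minimax = 2.
-11 ≠ 2, so there is no saddle point; optimal play is mixed.
Let Player I play T with probability p. Expected payoff against E: 2p + (-11)(1−p) = 13p − 11; against W: (-11)p + 9(1−p) = −20p + 9.
Setting these equal: 13p − 11 = −20p + 9 ⇒ 33p = 20 ⇒ p = 20/33, and the value is (13)·(20/33) − 11 = -103/33.
For Player II: with q = P(E), equating T's and B's payoffs gives 13q − 11 = −20q + 9 ⇒ q = 20/33.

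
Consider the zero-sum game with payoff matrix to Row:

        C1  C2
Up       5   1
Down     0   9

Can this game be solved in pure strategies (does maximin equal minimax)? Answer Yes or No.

Row minima: Up → 1, Down → 0; maximin = 1.
Column maxima: C1 → 5, C2 → 9; minimax = 5.
1 ≠ 5, so no pure-strategy equilibrium exists.

No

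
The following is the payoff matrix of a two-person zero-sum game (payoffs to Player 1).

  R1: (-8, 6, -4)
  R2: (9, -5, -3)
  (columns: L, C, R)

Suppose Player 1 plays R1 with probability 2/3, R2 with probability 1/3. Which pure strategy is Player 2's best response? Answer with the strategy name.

If Player 2 plays L, Player 1's expected payoff is (2/3)·(-8) + (1/3)·9 = -7/3.
If Player 2 plays C, Player 1's expected payoff is (2/3)·6 + (1/3)·(-5) = 7/3.
If Player 2 plays R, Player 1's expected payoff is (2/3)·(-4) + (1/3)·(-3) = -11/3.
Player 2 minimizes Player 1's payoff; the smallest is -11/3, so the best response is R.

R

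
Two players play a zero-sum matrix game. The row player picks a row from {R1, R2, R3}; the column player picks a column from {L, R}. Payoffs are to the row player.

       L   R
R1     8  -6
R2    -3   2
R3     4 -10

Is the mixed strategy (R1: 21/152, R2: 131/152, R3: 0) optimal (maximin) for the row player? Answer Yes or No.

Against L this mix gives (21/152)·8 + (131/152)·(-3) = -225/152.
Against R this mix gives (21/152)·(-6) + (131/152)·2 = 17/19.
The column player will play L, holding the row player to -225/152. Shifting weight toward the row that does better against L would raise this floor (the equalizing mix achieves -2/19 against both L and R), so the proposed strategy is not optimal.

No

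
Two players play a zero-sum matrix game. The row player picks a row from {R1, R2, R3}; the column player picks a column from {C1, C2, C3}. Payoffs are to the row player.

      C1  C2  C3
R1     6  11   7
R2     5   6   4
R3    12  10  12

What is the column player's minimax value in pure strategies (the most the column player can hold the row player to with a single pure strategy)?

Column maxima: C1 → 12, C2 → 11, C3 → 12.
The smallest of these is 11.

11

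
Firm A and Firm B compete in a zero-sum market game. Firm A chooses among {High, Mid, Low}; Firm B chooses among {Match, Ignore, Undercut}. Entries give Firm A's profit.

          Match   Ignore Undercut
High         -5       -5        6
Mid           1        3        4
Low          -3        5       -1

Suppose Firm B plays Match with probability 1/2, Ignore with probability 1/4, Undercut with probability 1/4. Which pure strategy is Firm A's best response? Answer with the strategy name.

Mid

Expected payoff of High: (1/2)·(-5) + (1/4)·(-5) + (1/4)·6 = -9/4.
Expected payoff of Mid: (1/2)·1 + (1/4)·3 + (1/4)·4 = 9/4.
Expected payoff of Low: (1/2)·(-3) + (1/4)·5 + (1/4)·(-1) = -1/2.
The largest is 9/4, so Firm A's best response is Mid.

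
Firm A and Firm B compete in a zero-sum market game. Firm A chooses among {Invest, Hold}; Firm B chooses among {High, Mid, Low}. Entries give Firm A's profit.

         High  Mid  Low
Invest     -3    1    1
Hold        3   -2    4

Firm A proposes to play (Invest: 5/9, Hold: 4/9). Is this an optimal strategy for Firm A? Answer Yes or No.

Against High this mix gives (5/9)·(-3) + (4/9)·3 = -1/3.
Against Mid this mix gives (5/9)·1 + (4/9)·(-2) = -1/3.
Against Low this mix gives (5/9)·1 + (4/9)·4 = 7/3.
All of Firm B's active replies (High, Mid) yield -1/3, and no column does worse for Firm A. The mix makes Firm B indifferent and guarantees -1/3, so it is optimal.

Yes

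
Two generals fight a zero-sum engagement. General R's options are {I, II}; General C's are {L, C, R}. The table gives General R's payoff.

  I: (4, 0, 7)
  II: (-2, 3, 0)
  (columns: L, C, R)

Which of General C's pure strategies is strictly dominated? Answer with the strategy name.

R

L holds General R's payoff strictly below R in every row: 4 < 7, -2 < 0.
So R is strictly dominated for General C.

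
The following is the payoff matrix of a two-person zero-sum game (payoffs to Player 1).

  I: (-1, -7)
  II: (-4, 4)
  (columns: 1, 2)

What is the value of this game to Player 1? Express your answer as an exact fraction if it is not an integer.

-16/7

Row minima: I → -7, II → -4; maximin = -4.
Column maxima: 1 → -1, 2 → 4; minimax = -1.
-4 ≠ -1, so there is no saddle point; optimal play is mixed.
Let Player 1 play I with probability p. Expected payoff against 1: (-1)p + (-4)(1−p) = 3p − 4; against 2: (-7)p + 4(1−p) = −11p + 4.
Setting these equal: 3p − 4 = −11p + 4 ⇒ 14p = 8 ⇒ p = 4/7, and the value is (3)·(4/7) − 4 = -16/7.
For Player 2: with q = P(1), equating I's and II's payoffs gives 6q − 7 = −8q + 4 ⇒ q = 11/14.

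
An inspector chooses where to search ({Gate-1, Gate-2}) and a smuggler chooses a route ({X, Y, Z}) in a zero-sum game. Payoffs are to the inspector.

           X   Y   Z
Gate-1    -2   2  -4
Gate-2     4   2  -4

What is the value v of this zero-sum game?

-4

Row minima: Gate-1 → -4, Gate-2 → -4; maximin = -4.
Column maxima: X → 4, Y → 2, Z → -4; minimax = -4.
Since maximin = minimax = -4, there is a saddle point and the value is -4.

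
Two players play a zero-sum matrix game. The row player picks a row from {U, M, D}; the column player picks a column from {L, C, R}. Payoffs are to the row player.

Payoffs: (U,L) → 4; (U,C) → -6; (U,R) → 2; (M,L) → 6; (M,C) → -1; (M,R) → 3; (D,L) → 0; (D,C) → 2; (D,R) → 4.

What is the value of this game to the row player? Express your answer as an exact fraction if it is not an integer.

Row minima: U → -6, M → -1, D → 0; maximin = 0.
Column maxima: L → 6, C → 2, R → 4; minimax = 2.
0 ≠ 2, so there is no saddle point; optimal play is mixed.
U is strictly dominated by M, so the row player never plays it.
R is strictly dominated by C (it gives the row player strictly more in every row), so the column player never plays it.
On the remaining 2×2 (M, D vs L, C):
Let the row player play M with probability p. Expected payoff against L: 6p + 0(1−p) = 6p; against C: (-1)p + 2(1−p) = −3p + 2.
Setting these equal: 6p = −3p + 2 ⇒ 9p = 2 ⇒ p = 2/9, and the value is (6)·(2/9) = 4/3.
For the column player: with q = P(L), equating M's and D's payoffs gives 7q − 1 = −2q + 2 ⇒ q = 1/3.

4/3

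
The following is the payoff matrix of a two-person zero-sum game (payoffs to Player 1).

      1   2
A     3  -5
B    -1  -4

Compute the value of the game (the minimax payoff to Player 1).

-4

Row minima: A → -5, B → -4; maximin = -4.
Column maxima: 1 → 3, 2 → -4; minimax = -4.
Since maximin = minimax = -4, there is a saddle point and the value is -4.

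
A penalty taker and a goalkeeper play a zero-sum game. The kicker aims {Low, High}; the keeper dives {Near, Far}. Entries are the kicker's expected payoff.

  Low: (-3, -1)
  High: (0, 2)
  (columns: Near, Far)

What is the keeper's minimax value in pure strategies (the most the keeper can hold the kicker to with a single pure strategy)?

0

Column maxima: Near → 0, Far → 2.
The smallest of these is 0.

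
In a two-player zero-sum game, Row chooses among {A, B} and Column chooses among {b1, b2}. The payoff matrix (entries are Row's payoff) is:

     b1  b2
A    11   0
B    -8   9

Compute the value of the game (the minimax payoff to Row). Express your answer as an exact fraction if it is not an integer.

Row minima: A → 0, B → -8; maximin = 0.
Column maxima: b1 → 11, b2 → 9; minimax = 9.
0 ≠ 9, so there is no saddle point; optimal play is mixed.
Let Row play A with probability p. Expected payoff against b1: 11p + (-8)(1−p) = 19p − 8; against b2: 0p + 9(1−p) = −9p + 9.
Setting these equal: 19p − 8 = −9p + 9 ⇒ 28p = 17 ⇒ p = 17/28, and the value is (19)·(17/28) − 8 = 99/28.
For Column: with q = P(b1), equating A's and B's payoffs gives 11q = −17q + 9 ⇒ q = 9/28.

99/28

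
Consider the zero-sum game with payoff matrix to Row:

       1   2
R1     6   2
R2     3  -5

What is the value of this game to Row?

Row minima: R1 → 2, R2 → -5; maximin = 2.
Column maxima: 1 → 6, 2 → 2; minimax = 2.
Since maximin = minimax = 2, there is a saddle point and the value is 2.

2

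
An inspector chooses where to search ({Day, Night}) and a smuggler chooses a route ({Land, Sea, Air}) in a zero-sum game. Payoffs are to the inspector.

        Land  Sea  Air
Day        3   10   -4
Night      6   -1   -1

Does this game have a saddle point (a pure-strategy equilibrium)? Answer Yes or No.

Row minima: Day → -4, Night → -1; maximin = -1.
Column maxima: Land → 6, Sea → 10, Air → -1; minimax = -1.
maximin = minimax = -1, so a saddle point exists.

Yes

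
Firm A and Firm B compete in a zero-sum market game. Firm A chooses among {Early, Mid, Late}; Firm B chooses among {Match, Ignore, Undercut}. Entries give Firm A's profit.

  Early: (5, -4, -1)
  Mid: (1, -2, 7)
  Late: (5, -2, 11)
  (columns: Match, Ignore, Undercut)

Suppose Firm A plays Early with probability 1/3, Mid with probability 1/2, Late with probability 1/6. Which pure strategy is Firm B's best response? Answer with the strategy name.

If Firm B plays Match, Firm A's expected payoff is (1/3)·5 + (1/2)·1 + (1/6)·5 = 3.
If Firm B plays Ignore, Firm A's expected payoff is (1/3)·(-4) + (1/2)·(-2) + (1/6)·(-2) = -8/3.
If Firm B plays Undercut, Firm A's expected payoff is (1/3)·(-1) + (1/2)·7 + (1/6)·11 = 5.
Firm B minimizes Firm A's payoff; the smallest is -8/3, so the best response is Ignore.

Ignore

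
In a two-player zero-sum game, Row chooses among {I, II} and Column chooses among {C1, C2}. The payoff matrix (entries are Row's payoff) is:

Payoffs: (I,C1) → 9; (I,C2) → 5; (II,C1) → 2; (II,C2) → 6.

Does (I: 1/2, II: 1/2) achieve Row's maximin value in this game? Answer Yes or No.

Against C1 this mix gives (1/2)·9 + (1/2)·2 = 11/2.
Against C2 this mix gives (1/2)·5 + (1/2)·6 = 11/2.
All of Column's active replies (C1, C2) yield 11/2, and no column does worse for Row. The mix makes Column indifferent and guarantees 11/2, so it is optimal.

Yes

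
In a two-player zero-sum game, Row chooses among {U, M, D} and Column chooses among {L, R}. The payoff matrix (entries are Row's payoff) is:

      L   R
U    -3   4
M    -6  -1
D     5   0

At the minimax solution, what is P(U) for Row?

Row minima: U → -3, M → -6, D → 0; maximin = 0.
Column maxima: L → 5, R → 4; minimax = 4.
0 ≠ 4, so there is no saddle point; optimal play is mixed.
M is strictly dominated by U, so Row never plays it.
On the remaining 2×2 (U, D vs L, R):
Let Row play U with probability p. Expected payoff against L: (-3)p + 5(1−p) = −8p + 5; against R: 4p + 0(1−p) = 4p.
Setting these equal: −8p + 5 = 4p ⇒ −12p = -5 ⇒ p = 5/12, and the value is (-8)·(5/12) + 5 = 5/3.
For Column: with q = P(L), equating U's and D's payoffs gives −7q + 4 = 5q ⇒ q = 1/3.

5/12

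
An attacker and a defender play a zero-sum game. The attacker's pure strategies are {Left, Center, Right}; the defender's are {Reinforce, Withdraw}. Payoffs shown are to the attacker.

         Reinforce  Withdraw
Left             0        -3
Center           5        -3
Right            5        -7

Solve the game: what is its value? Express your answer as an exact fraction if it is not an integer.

-3

Row minima: Left → -3, Center → -3, Right → -7; maximin = -3.
Column maxima: Reinforce → 5, Withdraw → -3; minimax = -3.
Since maximin = minimax = -3, there is a saddle point and the value is -3.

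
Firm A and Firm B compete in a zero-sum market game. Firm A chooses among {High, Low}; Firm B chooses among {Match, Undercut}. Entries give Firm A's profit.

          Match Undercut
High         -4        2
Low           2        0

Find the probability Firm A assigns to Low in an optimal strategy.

Row minima: High → -4, Low → 0; maximin = 0.
Column maxima: Match → 2, Undercut → 2; minimax = 2.
0 ≠ 2, so there is no saddle point; optimal play is mixed.
Let Firm A play High with probability p. Expected payoff against Match: (-4)p + 2(1−p) = −6p + 2; against Undercut: 2p + 0(1−p) = 2p.
Setting these equal: −6p + 2 = 2p ⇒ −8p = -2 ⇒ p = 1/4, and the value is (-6)·(1/4) + 2 = 1/2.
For Firm B: with q = P(Match), equating High's and Low's payoffs gives −6q + 2 = 2q ⇒ q = 1/4.

3/4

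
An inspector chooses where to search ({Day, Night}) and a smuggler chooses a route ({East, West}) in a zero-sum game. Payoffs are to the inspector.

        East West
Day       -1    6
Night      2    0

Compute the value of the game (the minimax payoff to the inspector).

4/3

Row minima: Day → -1, Night → 0; maximin = 0.
Column maxima: East → 2, West → 6; minimax = 2.
0 ≠ 2, so there is no saddle point; optimal play is mixed.
Let the inspector play Day with probability p. Expected payoff against East: (-1)p + 2(1−p) = −3p + 2; against West: 6p + 0(1−p) = 6p.
Setting these equal: −3p + 2 = 6p ⇒ −9p = -2 ⇒ p = 2/9, and the value is (-3)·(2/9) + 2 = 4/3.
For the smuggler: with q = P(East), equating Day's and Night's payoffs gives −7q + 6 = 2q ⇒ q = 2/3.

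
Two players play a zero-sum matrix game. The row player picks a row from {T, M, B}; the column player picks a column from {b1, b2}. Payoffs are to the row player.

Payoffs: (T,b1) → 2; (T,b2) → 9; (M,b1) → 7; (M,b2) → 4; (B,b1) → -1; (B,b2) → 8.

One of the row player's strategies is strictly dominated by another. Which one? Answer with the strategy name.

T gives a strictly higher payoff than B against every column: 2 > -1, 9 > 8.
So B is strictly dominated and the row player never plays it.

B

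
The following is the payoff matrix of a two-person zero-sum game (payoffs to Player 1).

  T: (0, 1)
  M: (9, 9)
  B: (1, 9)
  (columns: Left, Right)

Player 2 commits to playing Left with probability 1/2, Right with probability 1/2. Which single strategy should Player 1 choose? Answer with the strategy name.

M

Expected payoff of T: (1/2)·0 + (1/2)·1 = 1/2.
Expected payoff of M: (1/2)·9 + (1/2)·9 = 9.
Expected payoff of B: (1/2)·1 + (1/2)·9 = 5.
The largest is 9, so Player 1's best response is M.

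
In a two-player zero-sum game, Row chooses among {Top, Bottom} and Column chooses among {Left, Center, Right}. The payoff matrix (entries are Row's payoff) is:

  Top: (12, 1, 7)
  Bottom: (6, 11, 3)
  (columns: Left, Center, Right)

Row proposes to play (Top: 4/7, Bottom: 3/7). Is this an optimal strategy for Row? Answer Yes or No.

Yes

Against Left this mix gives (4/7)·12 + (3/7)·6 = 66/7.
Against Center this mix gives (4/7)·1 + (3/7)·11 = 37/7.
Against Right this mix gives (4/7)·7 + (3/7)·3 = 37/7.
All of Column's active replies (Center, Right) yield 37/7, and no column does worse for Row. The mix makes Column indifferent and guarantees 37/7, so it is optimal.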